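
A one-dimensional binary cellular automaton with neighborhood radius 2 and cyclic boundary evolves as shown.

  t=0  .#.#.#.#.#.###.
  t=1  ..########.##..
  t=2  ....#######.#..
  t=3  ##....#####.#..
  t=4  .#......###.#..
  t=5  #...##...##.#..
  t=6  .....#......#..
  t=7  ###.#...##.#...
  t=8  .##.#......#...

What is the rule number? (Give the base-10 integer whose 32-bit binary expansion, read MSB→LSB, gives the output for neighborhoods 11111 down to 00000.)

3903869957

  nb #####: next=#  (t=1,i=4, bit31=1)
  nb ####.: next=#  (t=1,i=8, bit30=1)
  nb ###.#: next=#  (t=1,i=9, bit29=1)
  nb ###..: next=.  (t=0,i=13, bit28=0)
  nb ##.##: next=#  (t=1,i=10, bit27=1)
  nb ##.#.: next=.  (t=2,i=11, bit26=0)
  nb ##..#: next=.  (t=0,i=14, bit25=0)
  nb ##...: next=.  (t=1,i=13, bit24=0)
  nb #.###: next=#  (t=0,i=11, bit23=1)
  nb #.##.: next=.  (t=1,i=11, bit22=0)
  nb #.#.#: next=#  (t=0,i=3, bit21=1)
  nb #.#..: next=#  (t=2,i=12, bit20=1)
  nb #..##: next=.  (t=3,i=14, bit19=0)
  nb #..#.: next=.  (t=0,i=0, bit18=0)
  nb #...#: next=.  (t=4,i=14, bit17=0)
  nb #....: next=.  (t=1,i=14, bit16=0)
  nb .####: next=.  (t=1,i=3, bit15=0)
  nb .###.: next=#  (t=0,i=12, bit14=1)
  nb .##.#: next=.  (t=5,i=10, bit13=0)
  nb .##..: next=#  (t=1,i=12, bit12=1)
  nb .#.##: next=.  (t=0,i=10, bit11=0)
  nb .#.#.: next=#  (t=0,i=2, bit10=1)
  nb .#..#: next=.  (t=3,i=13, bit9=0)
  nb .#...: next=.  (t=2,i=13, bit8=0)
  nb ..###: next=.  (t=1,i=2, bit7=0)
  nb ..##.: next=.  (t=3,i=0, bit6=0)
  nb ..#.#: next=.  (t=0,i=1, bit5=0)
  nb ..#..: next=.  (t=4,i=1, bit4=0)
  nb ...##: next=.  (t=1,i=1, bit3=0)
  nb ...#.: next=#  (t=4,i=0, bit2=1)
  nb ....#: next=.  (t=1,i=0, bit1=0)
  nb .....: next=#  (t=2,i=0, bit0=1)
  bits 11101000101100000101010000000101 = 3903869957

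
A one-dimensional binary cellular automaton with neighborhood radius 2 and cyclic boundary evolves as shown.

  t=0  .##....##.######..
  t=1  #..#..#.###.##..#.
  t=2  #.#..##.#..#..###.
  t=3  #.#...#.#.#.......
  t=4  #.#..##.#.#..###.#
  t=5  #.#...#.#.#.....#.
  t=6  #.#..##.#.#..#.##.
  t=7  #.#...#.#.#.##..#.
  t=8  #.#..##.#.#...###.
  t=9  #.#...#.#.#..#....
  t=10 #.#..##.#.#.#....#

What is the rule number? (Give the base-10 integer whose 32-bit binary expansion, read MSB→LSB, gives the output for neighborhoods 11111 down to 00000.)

  ##### -> #   bit 31 = 1  t=0,i=12
  ####. -> .   bit 30 = 0  t=0,i=14
  ###.# -> .   bit 29 = 0  t=1,i=10
  ###.. -> .   bit 28 = 0  t=0,i=15
  ##.## -> #   bit 27 = 1  t=0,i=9
  ##.#. -> .   bit 26 = 0  t=2,i=7
  ##..# -> #   bit 25 = 1  t=1,i=14
  ##... -> #   bit 24 = 1  t=0,i=3
  #.### -> #   bit 23 = 1  t=0,i=10
  #.##. -> .   bit 22 = 0  t=1,i=12
  #.#.# -> #   bit 21 = 1  t=2,i=0
  #.#.. -> #   bit 20 = 1  t=1,i=0
  #..## -> .   bit 19 = 0  t=2,i=4
  #..#. -> #   bit 18 = 1  t=1,i=2
  #...# -> .   bit 17 = 0  t=0,i=17
  #.... -> .   bit 16 = 0  t=0,i=4
  .#### -> .   bit 15 = 0  t=0,i=11
  .###. -> .   bit 14 = 0  t=1,i=9
  .##.# -> #   bit 13 = 1  t=0,i=8
  .##.. -> .   bit 12 = 0  t=0,i=2
  .#.## -> .   bit 11 = 0  t=1,i=7
  .#.#. -> .   bit 10 = 0  t=1,i=17
  .#..# -> .   bit 9 = 0  t=1,i=1
  .#... -> .   bit 8 = 0  t=3,i=3
  ..### -> .   bit 7 = 0  t=2,i=14
  ..##. -> .   bit 6 = 0  t=0,i=1
  ..#.# -> #   bit 5 = 1  t=1,i=6
  ..#.. -> .   bit 4 = 0  t=1,i=3
  ...## -> #   bit 3 = 1  t=0,i=0
  ...#. -> #   bit 2 = 1  t=3,i=5
  ....# -> .   bit 1 = 0  t=0,i=5
  ..... -> #   bit 0 = 1  t=3,i=13
  bits 10001011101101000010000000101101 = 2343837741

2343837741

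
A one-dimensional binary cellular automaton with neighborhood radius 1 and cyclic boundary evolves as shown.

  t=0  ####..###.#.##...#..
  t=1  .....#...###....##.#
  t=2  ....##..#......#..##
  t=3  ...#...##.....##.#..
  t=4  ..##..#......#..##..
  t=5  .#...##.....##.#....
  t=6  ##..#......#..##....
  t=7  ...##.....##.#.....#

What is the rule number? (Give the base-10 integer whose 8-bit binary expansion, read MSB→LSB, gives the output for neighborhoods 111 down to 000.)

38

  ### -> .   bit 7 = 0  t=0,i=1
  ##. -> .   bit 6 = 0  t=0,i=3
  #.# -> #   bit 5 = 1  t=0,i=9
  #.. -> .   bit 4 = 0  t=0,i=4
  .## -> .   bit 3 = 0  t=0,i=0
  .#. -> #   bit 2 = 1  t=0,i=10
  ..# -> #   bit 1 = 1  t=0,i=5
  ... -> .   bit 0 = 0  t=0,i=15
  bits 00100110 = 38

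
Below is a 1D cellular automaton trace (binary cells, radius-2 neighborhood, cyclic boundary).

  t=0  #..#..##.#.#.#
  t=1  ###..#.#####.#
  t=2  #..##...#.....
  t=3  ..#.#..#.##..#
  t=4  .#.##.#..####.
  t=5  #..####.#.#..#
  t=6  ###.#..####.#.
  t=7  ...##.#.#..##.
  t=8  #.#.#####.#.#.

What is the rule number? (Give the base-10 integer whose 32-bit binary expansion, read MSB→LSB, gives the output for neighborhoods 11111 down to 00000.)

108901644

  nb #####: next=.  (t=1,i=9, bit31=0)
  nb ####.: next=.  (t=1,i=1, bit30=0)
  nb ###.#: next=.  (t=1,i=11, bit29=0)
  nb ###..: next=.  (t=1,i=2, bit28=0)
  nb ##.##: next=.  (t=1,i=12, bit27=0)
  nb ##.#.: next=#  (t=0,i=8, bit26=1)
  nb ##..#: next=#  (t=0,i=1, bit25=1)
  nb ##...: next=.  (t=2,i=5, bit24=0)
  nb #.###: next=.  (t=1,i=7, bit23=0)
  nb #.##.: next=#  (t=0,i=13, bit22=1)
  nb #.#.#: next=#  (t=0,i=9, bit21=1)
  nb #.#..: next=#  (t=3,i=4, bit20=1)
  nb #..##: next=#  (t=0,i=5, bit19=1)
  nb #..#.: next=#  (t=0,i=2, bit18=1)
  nb #...#: next=.  (t=2,i=6, bit17=0)
  nb #....: next=#  (t=2,i=10, bit16=1)
  nb .####: next=#  (t=1,i=0, bit15=1)
  nb .###.: next=.  (t=6,i=1, bit14=0)
  nb .##.#: next=#  (t=0,i=7, bit13=1)
  nb .##..: next=#  (t=0,i=0, bit12=1)
  nb .#.##: next=.  (t=0,i=12, bit11=0)
  nb .#.#.: next=#  (t=0,i=10, bit10=1)
  nb .#..#: next=.  (t=0,i=4, bit9=0)
  nb .#...: next=#  (t=2,i=9, bit8=1)
  nb ..###: next=.  (t=4,i=9, bit7=0)
  nb ..##.: next=.  (t=0,i=6, bit6=0)
  nb ..#.#: next=.  (t=1,i=5, bit5=0)
  nb ..#..: next=.  (t=0,i=3, bit4=0)
  nb ...##: next=#  (t=7,i=2, bit3=1)
  nb ...#.: next=#  (t=2,i=7, bit2=1)
  nb ....#: next=.  (t=2,i=12, bit1=0)
  nb .....: next=.  (t=2,i=11, bit0=0)
  bits 00000110011111011011010100001100 = 108901644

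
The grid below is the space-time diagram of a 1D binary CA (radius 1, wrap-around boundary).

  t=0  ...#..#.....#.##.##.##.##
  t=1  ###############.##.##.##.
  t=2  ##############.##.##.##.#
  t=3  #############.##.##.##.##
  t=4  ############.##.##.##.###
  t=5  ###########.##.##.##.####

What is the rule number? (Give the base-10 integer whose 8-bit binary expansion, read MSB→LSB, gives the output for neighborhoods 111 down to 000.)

191

  [7] ### => #  t=1,i=1
  [6] ##. => .  t=0,i=15
  [5] #.# => #  t=0,i=13
  [4] #.. => #  t=0,i=0
  [3] .## => #  t=0,i=14
  [2] .#. => #  t=0,i=3
  [1] ..# => #  t=0,i=2
  [0] ... => #  t=0,i=1
  bits 10111111 = 191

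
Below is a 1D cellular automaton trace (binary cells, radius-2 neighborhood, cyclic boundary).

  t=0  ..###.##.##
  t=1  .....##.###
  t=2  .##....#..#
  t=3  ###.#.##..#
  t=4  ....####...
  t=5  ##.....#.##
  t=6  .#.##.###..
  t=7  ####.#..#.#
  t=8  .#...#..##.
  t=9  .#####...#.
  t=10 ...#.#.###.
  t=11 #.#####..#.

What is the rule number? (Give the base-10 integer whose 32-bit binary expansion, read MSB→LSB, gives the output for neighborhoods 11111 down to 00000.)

  [31] ##### => #  t=7,i=1
  [30] ####. => .  t=3,i=1
  [29] ###.# => .  t=0,i=4
  [28] ###.. => #  t=1,i=10
  [27] ##.## => #  t=0,i=5
  [26] ##.#. => .  t=3,i=3
  [25] ##..# => .  t=0,i=0
  [24] ##... => .  t=1,i=0
  [23] #.### => .  t=1,i=8
  [22] #.##. => #  t=0,i=6
  [21] #.#.# => #  t=3,i=4
  [20] #.#.. => #  t=7,i=5
  [19] #..## => .  t=0,i=1
  [18] #..#. => .  t=2,i=9
  [17] #...# => #  t=6,i=10
  [16] #.... => #  t=1,i=1
  [15] .#### => .  t=3,i=0
  [14] .###. => .  t=0,i=3
  [13] .##.# => .  t=0,i=7
  [12] .##.. => #  t=0,i=10
  [11] .#.## => #  t=2,i=0
  [10] .#.#. => #  t=10,i=4
  [9] .#..# => .  t=2,i=8
  [8] .#... => #  t=8,i=2
  [7] ..### => .  t=0,i=2
  [6] ..##. => .  t=1,i=5
  [5] ..#.# => #  t=2,i=10
  [4] ..#.. => #  t=2,i=7
  [3] ...## => .  t=1,i=4
  [2] ...#. => #  t=2,i=6
  [1] ....# => .  t=1,i=3
  [0] ..... => #  t=1,i=2
  bits 10011000011100110001110100110101 = 2557680949

2557680949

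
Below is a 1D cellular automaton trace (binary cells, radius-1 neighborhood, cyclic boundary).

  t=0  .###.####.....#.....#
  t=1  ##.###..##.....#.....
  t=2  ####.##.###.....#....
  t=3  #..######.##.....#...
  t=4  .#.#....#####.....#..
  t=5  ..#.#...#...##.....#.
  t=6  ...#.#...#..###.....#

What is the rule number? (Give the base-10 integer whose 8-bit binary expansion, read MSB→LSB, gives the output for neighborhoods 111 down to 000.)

120

  ### -> .   bit 7 = 0  t=0,i=2
  ##. -> #   bit 6 = 1  t=0,i=3
  #.# -> #   bit 5 = 1  t=0,i=0
  #.. -> #   bit 4 = 1  t=0,i=9
  .## -> #   bit 3 = 1  t=0,i=1
  .#. -> .   bit 2 = 0  t=0,i=14
  ..# -> .   bit 1 = 0  t=0,i=13
  ... -> .   bit 0 = 0  t=0,i=10
  bits 01111000 = 120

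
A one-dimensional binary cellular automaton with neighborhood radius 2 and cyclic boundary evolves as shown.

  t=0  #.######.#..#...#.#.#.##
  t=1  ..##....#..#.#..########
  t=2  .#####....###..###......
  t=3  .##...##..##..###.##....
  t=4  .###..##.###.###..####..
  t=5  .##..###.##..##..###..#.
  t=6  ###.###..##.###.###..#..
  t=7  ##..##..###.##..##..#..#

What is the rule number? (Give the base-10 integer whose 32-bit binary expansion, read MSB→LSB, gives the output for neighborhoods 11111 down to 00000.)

99483104

  [31] ##### => .  t=0,i=4
  [30] ####. => .  t=0,i=6
  [29] ###.# => .  t=0,i=0
  [28] ###.. => .  t=1,i=23
  [27] ##.## => .  t=0,i=1
  [26] ##.#. => #  t=0,i=8
  [25] ##..# => .  t=1,i=0
  [24] ##... => #  t=1,i=4
  [23] #.### => #  t=0,i=2
  [22] #.##. => #  t=3,i=18
  [21] #.#.# => #  t=0,i=18
  [20] #.#.. => .  t=0,i=9
  [19] #..## => #  t=1,i=1
  [18] #..#. => #  t=0,i=11
  [17] #...# => .  t=0,i=14
  [16] #.... => #  t=1,i=5
  [15] .#### => #  t=0,i=3
  [14] .###. => #  t=0,i=23
  [13] .##.# => #  t=4,i=7
  [12] .##.. => #  t=1,i=3
  [11] .#.## => #  t=0,i=21
  [10] .#.#. => #  t=0,i=17
  [9] .#..# => .  t=0,i=10
  [8] .#... => #  t=0,i=13
  [7] ..### => #  t=1,i=16
  [6] ..##. => #  t=1,i=2
  [5] ..#.# => #  t=0,i=16
  [4] ..#.. => .  t=0,i=12
  [3] ...## => .  t=2,i=0
  [2] ...#. => .  t=0,i=15
  [1] ....# => .  t=1,i=6
  [0] ..... => .  t=2,i=20
  bits 00000101111011011111110111100000 = 99483104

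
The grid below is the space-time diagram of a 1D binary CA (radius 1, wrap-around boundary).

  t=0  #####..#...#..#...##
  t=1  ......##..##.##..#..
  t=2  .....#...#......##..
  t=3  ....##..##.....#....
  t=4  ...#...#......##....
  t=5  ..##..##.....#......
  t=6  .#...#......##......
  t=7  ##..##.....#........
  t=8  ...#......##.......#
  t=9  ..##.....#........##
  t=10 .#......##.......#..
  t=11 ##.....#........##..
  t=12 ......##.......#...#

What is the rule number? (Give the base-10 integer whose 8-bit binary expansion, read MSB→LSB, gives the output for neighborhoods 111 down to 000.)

6

  nb ###: next=.  (t=0,i=0, bit7=0)
  nb ##.: next=.  (t=0,i=4, bit6=0)
  nb #.#: next=.  (t=1,i=12, bit5=0)
  nb #..: next=.  (t=0,i=5, bit4=0)
  nb .##: next=.  (t=0,i=18, bit3=0)
  nb .#.: next=#  (t=0,i=7, bit2=1)
  nb ..#: next=#  (t=0,i=6, bit1=1)
  nb ...: next=.  (t=0,i=9, bit0=0)
  bits 00000110 = 6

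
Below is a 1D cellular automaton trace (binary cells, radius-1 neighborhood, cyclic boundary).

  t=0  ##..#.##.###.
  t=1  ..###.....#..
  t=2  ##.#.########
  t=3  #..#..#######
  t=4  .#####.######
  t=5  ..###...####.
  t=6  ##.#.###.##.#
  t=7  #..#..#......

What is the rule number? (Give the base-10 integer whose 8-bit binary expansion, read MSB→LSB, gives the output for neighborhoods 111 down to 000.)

  ### -> #   bit 7 = 1  t=0,i=10
  ##. -> .   bit 6 = 0  t=0,i=1
  #.# -> .   bit 5 = 0  t=0,i=5
  #.. -> #   bit 4 = 1  t=0,i=2
  .## -> .   bit 3 = 0  t=0,i=0
  .#. -> #   bit 2 = 1  t=0,i=4
  ..# -> #   bit 1 = 1  t=0,i=3
  ... -> #   bit 0 = 1  t=1,i=0
  bits 10010111 = 151

151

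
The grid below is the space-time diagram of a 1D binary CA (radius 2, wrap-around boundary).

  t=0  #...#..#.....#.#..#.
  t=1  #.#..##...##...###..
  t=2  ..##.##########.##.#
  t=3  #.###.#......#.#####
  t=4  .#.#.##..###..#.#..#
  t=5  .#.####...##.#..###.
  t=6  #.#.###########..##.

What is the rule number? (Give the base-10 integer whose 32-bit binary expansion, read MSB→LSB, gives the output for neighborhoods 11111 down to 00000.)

1568078411

  [31] ##### => .  t=2,i=7
  [30] ####. => #  t=2,i=13
  [29] ###.# => .  t=2,i=14
  [28] ###.. => #  t=1,i=17
  [27] ##.## => #  t=2,i=4
  [26] ##.#. => #  t=2,i=18
  [25] ##..# => .  t=1,i=18
  [24] ##... => #  t=1,i=7
  [23] #.### => .  t=2,i=5
  [22] #.##. => #  t=2,i=16
  [21] #.#.# => #  t=4,i=1
  [20] #.#.. => #  t=0,i=0
  [19] #..## => .  t=1,i=4
  [18] #..#. => #  t=0,i=6
  [17] #...# => #  t=0,i=2
  [16] #.... => .  t=0,i=9
  [15] .#### => #  t=2,i=6
  [14] .###. => #  t=1,i=16
  [13] .##.# => #  t=2,i=3
  [12] .##.. => #  t=1,i=6
  [11] .#.## => #  t=3,i=14
  [10] .#.#. => .  t=0,i=14
  [9] .#..# => #  t=0,i=5
  [8] .#... => .  t=0,i=1
  [7] ..### => .  t=1,i=15
  [6] ..##. => #  t=1,i=5
  [5] ..#.# => .  t=0,i=13
  [4] ..#.. => .  t=0,i=4
  [3] ...## => #  t=1,i=9
  [2] ...#. => .  t=0,i=3
  [1] ....# => #  t=0,i=11
  [0] ..... => #  t=0,i=10
  bits 01011101011101101111101001001011 = 1568078411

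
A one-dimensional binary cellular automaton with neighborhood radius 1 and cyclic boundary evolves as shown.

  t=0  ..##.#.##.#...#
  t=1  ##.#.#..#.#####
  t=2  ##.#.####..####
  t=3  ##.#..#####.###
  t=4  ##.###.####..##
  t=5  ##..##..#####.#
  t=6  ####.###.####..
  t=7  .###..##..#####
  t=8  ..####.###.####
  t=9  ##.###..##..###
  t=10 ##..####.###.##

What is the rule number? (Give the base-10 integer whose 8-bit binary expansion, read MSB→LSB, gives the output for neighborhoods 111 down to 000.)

  nb ###: next=#  (t=1,i=0, bit7=1)
  nb ##.: next=#  (t=0,i=3, bit6=1)
  nb #.#: next=.  (t=0,i=4, bit5=0)
  nb #..: next=#  (t=0,i=0, bit4=1)
  nb .##: next=.  (t=0,i=2, bit3=0)
  nb .#.: next=#  (t=0,i=5, bit2=1)
  nb ..#: next=#  (t=0,i=1, bit1=1)
  nb ...: next=#  (t=0,i=12, bit0=1)
  bits 11010111 = 215

215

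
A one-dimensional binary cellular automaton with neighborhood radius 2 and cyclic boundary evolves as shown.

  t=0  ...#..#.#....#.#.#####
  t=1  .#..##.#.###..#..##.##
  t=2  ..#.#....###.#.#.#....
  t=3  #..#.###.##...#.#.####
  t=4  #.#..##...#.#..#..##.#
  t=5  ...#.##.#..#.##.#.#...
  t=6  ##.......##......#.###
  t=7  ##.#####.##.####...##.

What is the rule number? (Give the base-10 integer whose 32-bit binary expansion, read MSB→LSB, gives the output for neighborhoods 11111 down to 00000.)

1351079875

  #####|.  b31=0 t=0,i=19
  ####.|#  b30=1 t=0,i=20
  ###.#|.  b29=0 t=2,i=11
  ###..|#  b28=1 t=0,i=21
  ##.##|.  b27=0 t=1,i=19
  ##.#.|.  b26=0 t=1,i=0
  ##..#|.  b25=0 t=1,i=12
  ##...|.  b24=0 t=0,i=0
  #.###|#  b23=1 t=0,i=17
  #.##.|.  b22=0 t=1,i=20
  #.#.#|.  b21=0 t=0,i=15
  #.#..|.  b20=0 t=0,i=8
  #..##|.  b19=0 t=1,i=3
  #..#.|#  b18=1 t=0,i=5
  #...#|#  b17=1 t=0,i=1
  #....|#  b16=1 t=0,i=10
  .####|#  b15=1 t=0,i=18
  .###.|#  b14=1 t=1,i=10
  .##.#|.  b13=0 t=1,i=5
  .##..|#  b12=1 t=3,i=10
  .#.##|.  b11=0 t=0,i=16
  .#.#.|#  b10=1 t=0,i=7
  .#..#|#  b9=1 t=0,i=4
  .#...|#  b8=1 t=0,i=9
  ..###|#  b7=1 t=2,i=9
  ..##.|#  b6=1 t=1,i=4
  ..#.#|.  b5=0 t=0,i=6
  ..#..|.  b4=0 t=0,i=3
  ...##|.  b3=0 t=2,i=8
  ...#.|.  b2=0 t=0,i=2
  ....#|#  b1=1 t=0,i=11
  .....|#  b0=1 t=2,i=20
  bits 01010000100001111101011111000011 = 1351079875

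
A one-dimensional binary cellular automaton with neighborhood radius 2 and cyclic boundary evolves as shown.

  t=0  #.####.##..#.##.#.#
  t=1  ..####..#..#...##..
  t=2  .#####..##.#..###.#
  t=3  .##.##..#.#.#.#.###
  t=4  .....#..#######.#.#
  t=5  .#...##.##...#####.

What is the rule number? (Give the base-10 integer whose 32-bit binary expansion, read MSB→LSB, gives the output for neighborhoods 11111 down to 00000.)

  nb #####: next=.  (t=2,i=3, bit31=0)
  nb ####.: next=#  (t=0,i=4, bit30=1)
  nb ###.#: next=#  (t=0,i=5, bit29=1)
  nb ###..: next=#  (t=1,i=5, bit28=1)
  nb ##.##: next=.  (t=0,i=1, bit27=0)
  nb ##.#.: next=#  (t=0,i=15, bit26=1)
  nb ##..#: next=.  (t=0,i=9, bit25=0)
  nb ##...: next=.  (t=1,i=17, bit24=0)
  nb #.###: next=#  (t=0,i=2, bit23=1)
  nb #.##.: next=.  (t=0,i=7, bit22=0)
  nb #.#.#: next=#  (t=0,i=16, bit21=1)
  nb #.#..: next=.  (t=2,i=11, bit20=0)
  nb #..##: next=.  (t=2,i=7, bit19=0)
  nb #..#.: next=.  (t=0,i=10, bit18=0)
  nb #...#: next=.  (t=1,i=13, bit17=0)
  nb #....: next=#  (t=1,i=18, bit16=1)
  nb .####: next=#  (t=0,i=3, bit15=1)
  nb .###.: next=.  (t=2,i=15, bit14=0)
  nb .##.#: next=.  (t=0,i=0, bit13=0)
  nb .##..: next=#  (t=0,i=8, bit12=1)
  nb .#.##: next=.  (t=0,i=12, bit11=0)
  nb .#.#.: next=#  (t=3,i=9, bit10=1)
  nb .#..#: next=#  (t=1,i=9, bit9=1)
  nb .#...: next=.  (t=1,i=12, bit8=0)
  nb ..###: next=#  (t=1,i=2, bit7=1)
  nb ..##.: next=#  (t=1,i=15, bit6=1)
  nb ..#.#: next=#  (t=0,i=11, bit5=1)
  nb ..#..: next=#  (t=1,i=8, bit4=1)
  nb ...##: next=#  (t=1,i=1, bit3=1)
  nb ...#.: next=.  (t=4,i=4, bit2=0)
  nb ....#: next=.  (t=1,i=0, bit1=0)
  nb .....: next=.  (t=4,i=2, bit0=0)
  bits 01110100101000011001011011111000 = 1956747000

1956747000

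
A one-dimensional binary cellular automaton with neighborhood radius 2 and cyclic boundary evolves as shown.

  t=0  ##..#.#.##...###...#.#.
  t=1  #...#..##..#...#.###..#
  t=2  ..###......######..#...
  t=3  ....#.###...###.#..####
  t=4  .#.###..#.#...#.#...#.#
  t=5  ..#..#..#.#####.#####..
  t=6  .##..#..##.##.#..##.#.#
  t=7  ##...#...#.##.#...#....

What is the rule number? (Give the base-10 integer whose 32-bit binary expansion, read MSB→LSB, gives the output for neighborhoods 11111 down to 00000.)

2958272821

  #####|#  b31=1 t=2,i=13
  ####.|.  b30=0 t=2,i=15
  ###.#|#  b29=1 t=3,i=14
  ###..|#  b28=1 t=0,i=15
  ##.##|.  b27=0 t=5,i=15
  ##.#.|.  b26=0 t=3,i=15
  ##..#|.  b25=0 t=0,i=2
  ##...|.  b24=0 t=0,i=10
  #.###|.  b23=0 t=1,i=17
  #.##.|#  b22=1 t=0,i=0
  #.#.#|.  b21=0 t=0,i=6
  #.#..|#  b20=1 t=3,i=16
  #..##|.  b19=0 t=1,i=6
  #..#.|.  b18=0 t=0,i=3
  #...#|#  b17=1 t=0,i=11
  #....|#  b16=1 t=2,i=6
  .####|#  b15=1 t=2,i=12
  .###.|.  b14=0 t=0,i=14
  .##.#|#  b13=1 t=6,i=9
  .##..|.  b12=0 t=0,i=1
  .#.##|#  b11=1 t=0,i=7
  .#.#.|.  b10=0 t=0,i=5
  .#..#|.  b9=0 t=1,i=5
  .#...|#  b8=1 t=1,i=12
  ..###|.  b7=0 t=0,i=13
  ..##.|.  b6=0 t=1,i=7
  ..#.#|#  b5=1 t=0,i=4
  ..#..|#  b4=1 t=1,i=4
  ...##|.  b3=0 t=0,i=12
  ...#.|#  b2=1 t=0,i=18
  ....#|.  b1=0 t=2,i=0
  .....|#  b0=1 t=2,i=7
  bits 10110000010100111010100100110101 = 2958272821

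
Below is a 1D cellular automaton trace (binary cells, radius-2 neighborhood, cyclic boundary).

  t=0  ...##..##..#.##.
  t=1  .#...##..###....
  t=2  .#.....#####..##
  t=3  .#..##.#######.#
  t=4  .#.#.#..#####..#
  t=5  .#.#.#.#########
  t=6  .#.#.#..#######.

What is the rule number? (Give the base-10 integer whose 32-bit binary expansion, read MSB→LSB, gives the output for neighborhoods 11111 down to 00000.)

  ##### -> #   bit 31 = 1  t=2,i=9
  ####. -> #   bit 30 = 1  t=2,i=10
  ###.# -> .   bit 29 = 0  t=3,i=13
  ###.. -> #   bit 28 = 1  t=1,i=11
  ##.## -> .   bit 27 = 0  t=3,i=6
  ##.#. -> .   bit 26 = 0  t=2,i=0
  ##..# -> #   bit 25 = 1  t=0,i=5
  ##... -> .   bit 24 = 0  t=0,i=15
  #.### -> .   bit 23 = 0  t=3,i=7
  #.##. -> .   bit 22 = 0  t=0,i=13
  #.#.# -> #   bit 21 = 1  t=3,i=15
  #.#.. -> #   bit 20 = 1  t=2,i=1
  #..## -> #   bit 19 = 1  t=0,i=6
  #..#. -> #   bit 18 = 1  t=0,i=10
  #...# -> .   bit 17 = 0  t=1,i=3
  #.... -> .   bit 16 = 0  t=0,i=0
  .#### -> #   bit 15 = 1  t=2,i=8
  .###. -> #   bit 14 = 1  t=1,i=10
  .##.# -> #   bit 13 = 1  t=2,i=15
  .##.. -> .   bit 12 = 0  t=0,i=4
  .#.## -> .   bit 11 = 0  t=0,i=12
  .#.#. -> .   bit 10 = 0  t=3,i=0
  .#..# -> .   bit 9 = 0  t=3,i=2
  .#... -> .   bit 8 = 0  t=1,i=2
  ..### -> #   bit 7 = 1  t=1,i=9
  ..##. -> .   bit 6 = 0  t=0,i=3
  ..#.# -> #   bit 5 = 1  t=0,i=11
  ..#.. -> #   bit 4 = 1  t=1,i=1
  ...## -> .   bit 3 = 0  t=0,i=2
  ...#. -> .   bit 2 = 0  t=1,i=0
  ....# -> #   bit 1 = 1  t=0,i=1
  ..... -> #   bit 0 = 1  t=1,i=14
  bits 11010010001111001110000010110011 = 3527205043

3527205043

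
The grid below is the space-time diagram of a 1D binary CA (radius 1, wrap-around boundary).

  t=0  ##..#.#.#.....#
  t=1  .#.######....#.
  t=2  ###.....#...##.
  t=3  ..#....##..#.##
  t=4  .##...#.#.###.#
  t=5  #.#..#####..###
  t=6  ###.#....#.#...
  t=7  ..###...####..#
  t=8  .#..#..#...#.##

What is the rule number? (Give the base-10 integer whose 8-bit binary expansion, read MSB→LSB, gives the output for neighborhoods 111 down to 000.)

102

  [7] ### => .  t=0,i=0
  [6] ##. => #  t=0,i=1
  [5] #.# => #  t=0,i=5
  [4] #.. => .  t=0,i=2
  [3] .## => .  t=0,i=14
  [2] .#. => #  t=0,i=4
  [1] ..# => #  t=0,i=3
  [0] ... => .  t=0,i=10
  bits 01100110 = 102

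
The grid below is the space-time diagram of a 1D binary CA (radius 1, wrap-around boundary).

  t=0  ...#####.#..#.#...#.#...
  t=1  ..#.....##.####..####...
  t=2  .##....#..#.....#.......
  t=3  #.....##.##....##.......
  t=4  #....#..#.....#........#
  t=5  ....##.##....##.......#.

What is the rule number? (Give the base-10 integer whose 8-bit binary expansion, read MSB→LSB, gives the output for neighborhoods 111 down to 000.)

38

  ### -> .   bit 7 = 0  t=0,i=4
  ##. -> .   bit 6 = 0  t=0,i=7
  #.# -> #   bit 5 = 1  t=0,i=8
  #.. -> .   bit 4 = 0  t=0,i=10
  .## -> .   bit 3 = 0  t=0,i=3
  .#. -> #   bit 2 = 1  t=0,i=9
  ..# -> #   bit 1 = 1  t=0,i=2
  ... -> .   bit 0 = 0  t=0,i=0
  bits 00100110 = 38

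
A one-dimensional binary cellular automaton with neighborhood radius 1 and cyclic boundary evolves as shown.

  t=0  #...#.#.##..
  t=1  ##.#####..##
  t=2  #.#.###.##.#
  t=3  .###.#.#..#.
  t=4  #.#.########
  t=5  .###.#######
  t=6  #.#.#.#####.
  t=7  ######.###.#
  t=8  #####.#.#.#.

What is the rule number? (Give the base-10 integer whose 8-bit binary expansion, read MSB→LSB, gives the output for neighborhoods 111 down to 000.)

  ###|#  b7=1 t=1,i=0
  ##.|.  b6=0 t=0,i=9
  #.#|#  b5=1 t=0,i=5
  #..|#  b4=1 t=0,i=1
  .##|.  b3=0 t=0,i=8
  .#.|#  b2=1 t=0,i=0
  ..#|#  b1=1 t=0,i=3
  ...|.  b0=0 t=0,i=2
  bits 10110110 = 182

182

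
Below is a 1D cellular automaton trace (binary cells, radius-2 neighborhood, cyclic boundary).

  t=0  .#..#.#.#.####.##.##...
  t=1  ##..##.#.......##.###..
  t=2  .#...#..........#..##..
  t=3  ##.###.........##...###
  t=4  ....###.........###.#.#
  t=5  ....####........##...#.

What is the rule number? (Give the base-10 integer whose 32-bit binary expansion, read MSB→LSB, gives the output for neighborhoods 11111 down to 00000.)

  nb #####: next=#  (t=3,i=22, bit31=1)
  nb ####.: next=.  (t=0,i=12, bit30=0)
  nb ###.#: next=.  (t=0,i=13, bit29=0)
  nb ###..: next=#  (t=1,i=20, bit28=1)
  nb ##.##: next=.  (t=0,i=14, bit27=0)
  nb ##.#.: next=.  (t=1,i=6, bit26=0)
  nb ##..#: next=.  (t=1,i=2, bit25=0)
  nb ##...: next=#  (t=0,i=20, bit24=1)
  nb #.###: next=.  (t=0,i=10, bit23=0)
  nb #.##.: next=#  (t=0,i=15, bit22=1)
  nb #.#.#: next=.  (t=0,i=6, bit21=0)
  nb #.#..: next=.  (t=1,i=7, bit20=0)
  nb #..##: next=.  (t=1,i=3, bit19=0)
  nb #..#.: next=.  (t=0,i=3, bit18=0)
  nb #...#: next=#  (t=2,i=3, bit17=1)
  nb #....: next=.  (t=0,i=21, bit16=0)
  nb .####: next=.  (t=0,i=11, bit15=0)
  nb .###.: next=#  (t=1,i=19, bit14=1)
  nb .##.#: next=#  (t=0,i=16, bit13=1)
  nb .##..: next=#  (t=0,i=19, bit12=1)
  nb .#.##: next=.  (t=0,i=9, bit11=0)
  nb .#.#.: next=#  (t=0,i=5, bit10=1)
  nb .#..#: next=.  (t=0,i=2, bit9=0)
  nb .#...: next=.  (t=1,i=8, bit8=0)
  nb ..###: next=#  (t=3,i=20, bit7=1)
  nb ..##.: next=.  (t=1,i=0, bit6=0)
  nb ..#.#: next=#  (t=0,i=4, bit5=1)
  nb ..#..: next=#  (t=0,i=1, bit4=1)
  nb ...##: next=.  (t=1,i=14, bit3=0)
  nb ...#.: next=#  (t=0,i=0, bit2=1)
  nb ....#: next=.  (t=0,i=22, bit1=0)
  nb .....: next=.  (t=1,i=10, bit0=0)
  bits 10010001010000100111010010110100 = 2437051572

2437051572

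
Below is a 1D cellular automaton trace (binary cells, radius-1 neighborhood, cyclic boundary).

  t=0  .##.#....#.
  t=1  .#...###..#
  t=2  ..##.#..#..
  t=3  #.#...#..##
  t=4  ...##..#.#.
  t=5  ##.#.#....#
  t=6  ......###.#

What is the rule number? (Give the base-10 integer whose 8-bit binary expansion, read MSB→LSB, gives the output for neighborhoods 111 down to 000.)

25

  ### -> .   bit 7 = 0  t=1,i=6
  ##. -> .   bit 6 = 0  t=0,i=2
  #.# -> .   bit 5 = 0  t=0,i=3
  #.. -> #   bit 4 = 1  t=0,i=5
  .## -> #   bit 3 = 1  t=0,i=1
  .#. -> .   bit 2 = 0  t=0,i=4
  ..# -> .   bit 1 = 0  t=0,i=0
  ... -> #   bit 0 = 1  t=0,i=6
  bits 00011001 = 25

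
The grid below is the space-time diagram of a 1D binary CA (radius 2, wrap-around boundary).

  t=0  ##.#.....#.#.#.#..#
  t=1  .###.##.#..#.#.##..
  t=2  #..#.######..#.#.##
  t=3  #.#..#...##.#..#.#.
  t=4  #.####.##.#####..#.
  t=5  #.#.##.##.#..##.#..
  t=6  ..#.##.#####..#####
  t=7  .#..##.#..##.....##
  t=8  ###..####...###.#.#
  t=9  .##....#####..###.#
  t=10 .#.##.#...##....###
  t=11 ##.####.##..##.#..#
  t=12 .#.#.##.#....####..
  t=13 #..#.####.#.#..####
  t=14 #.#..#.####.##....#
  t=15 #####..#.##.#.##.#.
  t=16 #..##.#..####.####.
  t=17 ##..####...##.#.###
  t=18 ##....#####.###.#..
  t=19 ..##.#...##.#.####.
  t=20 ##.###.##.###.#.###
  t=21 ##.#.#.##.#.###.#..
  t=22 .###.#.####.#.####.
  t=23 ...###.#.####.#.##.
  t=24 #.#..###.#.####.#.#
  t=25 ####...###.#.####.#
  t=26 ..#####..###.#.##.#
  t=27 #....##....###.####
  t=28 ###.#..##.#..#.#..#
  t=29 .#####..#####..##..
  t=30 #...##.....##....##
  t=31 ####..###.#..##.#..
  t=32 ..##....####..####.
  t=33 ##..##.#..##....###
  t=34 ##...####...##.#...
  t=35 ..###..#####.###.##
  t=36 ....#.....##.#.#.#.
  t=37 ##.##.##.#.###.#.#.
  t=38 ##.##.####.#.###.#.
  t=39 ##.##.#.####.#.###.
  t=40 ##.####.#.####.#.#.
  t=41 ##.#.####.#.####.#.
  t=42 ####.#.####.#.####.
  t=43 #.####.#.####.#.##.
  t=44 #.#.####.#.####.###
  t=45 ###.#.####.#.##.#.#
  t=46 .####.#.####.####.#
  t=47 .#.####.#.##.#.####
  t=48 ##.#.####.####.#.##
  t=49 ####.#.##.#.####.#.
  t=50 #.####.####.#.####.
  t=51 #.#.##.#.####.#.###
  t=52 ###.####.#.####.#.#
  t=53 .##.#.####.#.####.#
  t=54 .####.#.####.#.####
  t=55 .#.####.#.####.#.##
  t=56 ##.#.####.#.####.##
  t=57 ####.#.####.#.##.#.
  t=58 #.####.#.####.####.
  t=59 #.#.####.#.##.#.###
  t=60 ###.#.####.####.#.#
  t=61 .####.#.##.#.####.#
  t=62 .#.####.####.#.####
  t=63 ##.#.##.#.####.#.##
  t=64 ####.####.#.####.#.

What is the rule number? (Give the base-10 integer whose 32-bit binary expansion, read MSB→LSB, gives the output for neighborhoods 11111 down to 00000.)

  ##### -> .   bit 31 = 0  t=2,i=7
  ####. -> #   bit 30 = 1  t=2,i=9
  ###.# -> #   bit 29 = 1  t=0,i=1
  ###.. -> #   bit 28 = 1  t=2,i=0
  ##.## -> .   bit 27 = 0  t=1,i=4
  ##.#. -> #   bit 26 = 1  t=0,i=2
  ##..# -> .   bit 25 = 0  t=2,i=1
  ##... -> #   bit 24 = 1  t=1,i=17
  #.### -> #   bit 23 = 1  t=2,i=5
  #.##. -> #   bit 22 = 1  t=1,i=5
  #.#.# -> #   bit 21 = 1  t=0,i=11
  #.#.. -> #   bit 20 = 1  t=0,i=3
  #..## -> .   bit 19 = 0  t=0,i=17
  #..#. -> #   bit 18 = 1  t=1,i=10
  #...# -> #   bit 17 = 1  t=1,i=18
  #.... -> #   bit 16 = 1  t=0,i=5
  .#### -> .   bit 15 = 0  t=2,i=6
  .###. -> .   bit 14 = 0  t=0,i=0
  .##.# -> #   bit 13 = 1  t=1,i=6
  .##.. -> .   bit 12 = 0  t=1,i=16
  .#.## -> .   bit 11 = 0  t=1,i=14
  .#.#. -> .   bit 10 = 0  t=0,i=10
  .#..# -> #   bit 9 = 1  t=0,i=16
  .#... -> .   bit 8 = 0  t=0,i=4
  ..### -> .   bit 7 = 0  t=0,i=18
  ..##. -> .   bit 6 = 0  t=3,i=9
  ..#.# -> .   bit 5 = 0  t=0,i=9
  ..#.. -> #   bit 4 = 1  t=3,i=5
  ...## -> #   bit 3 = 1  t=1,i=0
  ...#. -> #   bit 2 = 1  t=0,i=8
  ....# -> .   bit 1 = 0  t=0,i=7
  ..... -> #   bit 0 = 1  t=0,i=6
  bits 01110101111101110010001000011101 = 1979130397

1979130397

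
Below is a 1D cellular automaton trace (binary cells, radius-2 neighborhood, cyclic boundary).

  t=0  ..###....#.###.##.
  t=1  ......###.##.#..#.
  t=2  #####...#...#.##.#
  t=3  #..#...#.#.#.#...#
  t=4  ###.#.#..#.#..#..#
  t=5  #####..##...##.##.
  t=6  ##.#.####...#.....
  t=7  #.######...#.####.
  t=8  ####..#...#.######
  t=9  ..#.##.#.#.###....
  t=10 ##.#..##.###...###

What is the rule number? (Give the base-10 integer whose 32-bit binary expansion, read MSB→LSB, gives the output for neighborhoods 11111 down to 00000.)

1722653511

  ##### -> .   bit 31 = 0  t=2,i=1
  ####. -> #   bit 30 = 1  t=2,i=3
  ###.# -> #   bit 29 = 1  t=0,i=13
  ###.. -> .   bit 28 = 0  t=0,i=4
  ##.## -> .   bit 27 = 0  t=0,i=14
  ##.#. -> #   bit 26 = 1  t=1,i=12
  ##..# -> #   bit 25 = 1  t=3,i=1
  ##... -> .   bit 24 = 0  t=0,i=5
  #.### -> #   bit 23 = 1  t=0,i=11
  #.##. -> .   bit 22 = 0  t=0,i=15
  #.#.# -> #   bit 21 = 1  t=3,i=9
  #.#.. -> .   bit 20 = 0  t=1,i=13
  #..## -> #   bit 19 = 1  t=4,i=16
  #..#. -> #   bit 18 = 1  t=1,i=15
  #...# -> .   bit 17 = 0  t=0,i=0
  #.... -> #   bit 16 = 1  t=0,i=6
  .#### -> #   bit 15 = 1  t=2,i=0
  .###. -> .   bit 14 = 0  t=0,i=3
  .##.# -> .   bit 13 = 0  t=1,i=11
  .##.. -> #   bit 12 = 1  t=0,i=16
  .#.## -> #   bit 11 = 1  t=0,i=10
  .#.#. -> .   bit 10 = 0  t=3,i=8
  .#..# -> #   bit 9 = 1  t=1,i=14
  .#... -> #   bit 8 = 1  t=1,i=17
  ..### -> .   bit 7 = 0  t=0,i=2
  ..##. -> #   bit 6 = 1  t=3,i=17
  ..#.# -> .   bit 5 = 0  t=0,i=9
  ..#.. -> .   bit 4 = 0  t=1,i=16
  ...## -> .   bit 3 = 0  t=0,i=1
  ...#. -> #   bit 2 = 1  t=0,i=8
  ....# -> #   bit 1 = 1  t=0,i=7
  ..... -> #   bit 0 = 1  t=1,i=1
  bits 01100110101011011001101101000111 = 1722653511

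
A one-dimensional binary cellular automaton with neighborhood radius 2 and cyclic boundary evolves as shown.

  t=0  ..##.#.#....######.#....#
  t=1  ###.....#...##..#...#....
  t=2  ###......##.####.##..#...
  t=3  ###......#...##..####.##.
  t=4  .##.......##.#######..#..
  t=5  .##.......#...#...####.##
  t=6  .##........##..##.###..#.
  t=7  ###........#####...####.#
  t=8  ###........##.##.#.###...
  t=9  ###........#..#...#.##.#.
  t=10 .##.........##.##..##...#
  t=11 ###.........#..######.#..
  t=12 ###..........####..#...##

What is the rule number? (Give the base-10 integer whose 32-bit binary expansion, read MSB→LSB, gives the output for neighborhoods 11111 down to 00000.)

  #####|.  b31=0 t=0,i=14
  ####.|#  b30=1 t=0,i=16
  ###.#|.  b29=0 t=0,i=17
  ###..|#  b28=1 t=1,i=2
  ##.##|.  b27=0 t=2,i=11
  ##.#.|.  b26=0 t=0,i=4
  ##..#|#  b25=1 t=1,i=14
  ##...|.  b24=0 t=1,i=3
  #.###|.  b23=0 t=2,i=12
  #.##.|#  b22=1 t=2,i=17
  #.#.#|.  b21=0 t=0,i=5
  #.#..|.  b20=0 t=0,i=7
  #..##|#  b19=1 t=0,i=1
  #..#.|#  b18=1 t=1,i=15
  #...#|#  b17=1 t=1,i=10
  #....|.  b16=0 t=0,i=9
  .####|#  b15=1 t=0,i=13
  .###.|#  b14=1 t=1,i=1
  .##.#|.  b13=0 t=0,i=3
  .##..|#  b12=1 t=1,i=13
  .#.##|#  b11=1 t=8,i=18
  .#.#.|.  b10=0 t=0,i=6
  .#..#|#  b9=1 t=0,i=0
  .#...|#  b8=1 t=0,i=8
  ..###|#  b7=1 t=0,i=12
  ..##.|#  b6=1 t=0,i=2
  ..#.#|.  b5=0 t=9,i=18
  ..#..|.  b4=0 t=0,i=24
  ...##|.  b3=0 t=0,i=11
  ...#.|.  b2=0 t=0,i=23
  ....#|.  b1=0 t=0,i=10
  .....|.  b0=0 t=1,i=5
  bits 01010010010011101101101111000000 = 1380899776

1380899776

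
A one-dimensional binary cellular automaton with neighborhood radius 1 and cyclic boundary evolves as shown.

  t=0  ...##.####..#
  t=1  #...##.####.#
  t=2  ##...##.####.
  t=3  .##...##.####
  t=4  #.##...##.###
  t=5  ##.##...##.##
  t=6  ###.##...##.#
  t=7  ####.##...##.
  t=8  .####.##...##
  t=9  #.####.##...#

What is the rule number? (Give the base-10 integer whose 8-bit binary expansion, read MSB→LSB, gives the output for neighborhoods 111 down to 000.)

  [7] ### => #  t=0,i=7
  [6] ##. => #  t=0,i=4
  [5] #.# => #  t=0,i=5
  [4] #.. => #  t=0,i=0
  [3] .## => .  t=0,i=3
  [2] .#. => #  t=0,i=12
  [1] ..# => .  t=0,i=2
  [0] ... => .  t=0,i=1
  bits 11110100 = 244

244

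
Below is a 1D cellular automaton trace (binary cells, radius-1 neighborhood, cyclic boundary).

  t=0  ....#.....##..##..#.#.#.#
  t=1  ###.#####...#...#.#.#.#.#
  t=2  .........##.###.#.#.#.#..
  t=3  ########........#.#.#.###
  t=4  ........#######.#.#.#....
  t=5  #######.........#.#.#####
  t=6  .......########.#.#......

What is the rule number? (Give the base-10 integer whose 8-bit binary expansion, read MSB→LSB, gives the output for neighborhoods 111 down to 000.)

21

  [7] ### => .  t=1,i=0
  [6] ##. => .  t=0,i=11
  [5] #.# => .  t=0,i=19
  [4] #.. => #  t=0,i=0
  [3] .## => .  t=0,i=10
  [2] .#. => #  t=0,i=4
  [1] ..# => .  t=0,i=3
  [0] ... => #  t=0,i=1
  bits 00010101 = 21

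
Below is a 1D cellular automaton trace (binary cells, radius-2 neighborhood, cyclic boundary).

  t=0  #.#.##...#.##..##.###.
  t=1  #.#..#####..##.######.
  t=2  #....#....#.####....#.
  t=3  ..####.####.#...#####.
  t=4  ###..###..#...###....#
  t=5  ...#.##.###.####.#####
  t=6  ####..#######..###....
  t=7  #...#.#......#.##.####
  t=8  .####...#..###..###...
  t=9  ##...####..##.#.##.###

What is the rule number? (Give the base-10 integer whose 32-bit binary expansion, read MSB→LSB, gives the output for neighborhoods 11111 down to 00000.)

732393726

  ##### -> .   bit 31 = 0  t=1,i=7
  ####. -> .   bit 30 = 0  t=1,i=8
  ###.# -> #   bit 29 = 1  t=0,i=20
  ###.. -> .   bit 28 = 0  t=1,i=9
  ##.## -> #   bit 27 = 1  t=0,i=17
  ##.#. -> .   bit 26 = 0  t=0,i=21
  ##..# -> #   bit 25 = 1  t=0,i=13
  ##... -> #   bit 24 = 1  t=0,i=6
  #.### -> #   bit 23 = 1  t=0,i=18
  #.##. -> .   bit 22 = 0  t=0,i=4
  #.#.# -> #   bit 21 = 1  t=0,i=0
  #.#.. -> .   bit 20 = 0  t=1,i=2
  #..## -> .   bit 19 = 0  t=0,i=14
  #..#. -> #   bit 18 = 1  t=4,i=9
  #...# -> #   bit 17 = 1  t=0,i=7
  #.... -> #   bit 16 = 1  t=2,i=2
  .#### -> .   bit 15 = 0  t=1,i=6
  .###. -> #   bit 14 = 1  t=0,i=19
  .##.# -> #   bit 13 = 1  t=0,i=16
  .##.. -> #   bit 12 = 1  t=0,i=5
  .#.## -> .   bit 11 = 0  t=0,i=3
  .#.#. -> .   bit 10 = 0  t=0,i=1
  .#..# -> .   bit 9 = 0  t=1,i=3
  .#... -> .   bit 8 = 0  t=2,i=1
  ..### -> #   bit 7 = 1  t=1,i=5
  ..##. -> #   bit 6 = 1  t=0,i=15
  ..#.# -> #   bit 5 = 1  t=0,i=9
  ..#.. -> #   bit 4 = 1  t=2,i=5
  ...## -> #   bit 3 = 1  t=3,i=1
  ...#. -> #   bit 2 = 1  t=0,i=8
  ....# -> #   bit 1 = 1  t=2,i=3
  ..... -> .   bit 0 = 0  t=7,i=9
  bits 00101011101001110111000011111110 = 732393726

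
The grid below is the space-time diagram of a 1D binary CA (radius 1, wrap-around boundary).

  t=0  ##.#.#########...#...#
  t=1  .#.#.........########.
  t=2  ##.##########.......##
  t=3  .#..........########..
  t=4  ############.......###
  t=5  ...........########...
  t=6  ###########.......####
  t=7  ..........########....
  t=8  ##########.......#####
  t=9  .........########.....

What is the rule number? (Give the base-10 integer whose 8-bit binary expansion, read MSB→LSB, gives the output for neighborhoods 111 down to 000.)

87

  ###|.  b7=0 t=0,i=0
  ##.|#  b6=1 t=0,i=1
  #.#|.  b5=0 t=0,i=2
  #..|#  b4=1 t=0,i=14
  .##|.  b3=0 t=0,i=5
  .#.|#  b2=1 t=0,i=3
  ..#|#  b1=1 t=0,i=16
  ...|#  b0=1 t=0,i=15
  bits 01010111 = 87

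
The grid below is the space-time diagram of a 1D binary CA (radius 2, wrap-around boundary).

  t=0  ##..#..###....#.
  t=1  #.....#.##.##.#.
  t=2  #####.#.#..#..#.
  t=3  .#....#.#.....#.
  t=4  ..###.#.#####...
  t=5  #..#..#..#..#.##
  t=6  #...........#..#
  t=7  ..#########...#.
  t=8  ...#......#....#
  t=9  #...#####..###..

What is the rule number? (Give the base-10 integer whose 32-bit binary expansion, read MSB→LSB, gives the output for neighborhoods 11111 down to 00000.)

276414755

  #####|.  b31=0 t=2,i=2
  ####.|.  b30=0 t=2,i=3
  ###.#|.  b29=0 t=2,i=4
  ###..|#  b28=1 t=0,i=9
  ##.##|.  b27=0 t=1,i=10
  ##.#.|.  b26=0 t=1,i=13
  ##..#|.  b25=0 t=0,i=2
  ##...|.  b24=0 t=0,i=10
  #.###|.  b23=0 t=2,i=0
  #.##.|#  b22=1 t=0,i=0
  #.#.#|#  b21=1 t=1,i=14
  #.#..|#  b20=1 t=1,i=0
  #..##|#  b19=1 t=0,i=6
  #..#.|.  b18=0 t=0,i=3
  #...#|.  b17=0 t=7,i=0
  #....|#  b16=1 t=0,i=11
  .####|#  b15=1 t=2,i=1
  .###.|#  b14=1 t=0,i=8
  .##.#|.  b13=0 t=1,i=9
  .##..|.  b12=0 t=0,i=1
  .#.##|.  b11=0 t=0,i=15
  .#.#.|.  b10=0 t=1,i=15
  .#..#|.  b9=0 t=0,i=5
  .#...|#  b8=1 t=1,i=1
  ..###|.  b7=0 t=0,i=7
  ..##.|.  b6=0 t=6,i=15
  ..#.#|#  b5=1 t=0,i=14
  ..#..|.  b4=0 t=0,i=4
  ...##|.  b3=0 t=4,i=1
  ...#.|.  b2=0 t=0,i=13
  ....#|#  b1=1 t=0,i=12
  .....|#  b0=1 t=1,i=3
  bits 00010000011110011100000100100011 = 276414755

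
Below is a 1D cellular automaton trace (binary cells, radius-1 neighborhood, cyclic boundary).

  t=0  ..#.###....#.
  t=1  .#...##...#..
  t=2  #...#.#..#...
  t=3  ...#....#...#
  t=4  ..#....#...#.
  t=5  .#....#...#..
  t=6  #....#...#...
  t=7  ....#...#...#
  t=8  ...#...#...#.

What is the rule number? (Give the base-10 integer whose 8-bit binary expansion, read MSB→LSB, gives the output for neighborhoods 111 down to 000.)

194

  ### -> #   bit 7 = 1  t=0,i=5
  ##. -> #   bit 6 = 1  t=0,i=6
  #.# -> .   bit 5 = 0  t=0,i=3
  #.. -> .   bit 4 = 0  t=0,i=7
  .## -> .   bit 3 = 0  t=0,i=4
  .#. -> .   bit 2 = 0  t=0,i=2
  ..# -> #   bit 1 = 1  t=0,i=1
  ... -> .   bit 0 = 0  t=0,i=0
  bits 11000010 = 194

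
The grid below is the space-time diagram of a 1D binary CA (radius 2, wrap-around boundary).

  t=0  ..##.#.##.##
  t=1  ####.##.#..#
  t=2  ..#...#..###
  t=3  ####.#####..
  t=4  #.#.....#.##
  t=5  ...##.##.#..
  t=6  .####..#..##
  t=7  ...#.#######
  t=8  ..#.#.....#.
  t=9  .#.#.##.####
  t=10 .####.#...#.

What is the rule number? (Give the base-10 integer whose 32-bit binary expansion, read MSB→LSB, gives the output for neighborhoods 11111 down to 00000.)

  #####|.  b31=0 t=1,i=1
  ####.|#  b30=1 t=1,i=2
  ###.#|.  b29=0 t=1,i=3
  ###..|.  b28=0 t=2,i=11
  ##.##|.  b27=0 t=0,i=9
  ##.#.|.  b26=0 t=0,i=4
  ##..#|#  b25=1 t=0,i=0
  ##...|.  b24=0 t=7,i=0
  #.###|.  b23=0 t=3,i=5
  #.##.|.  b22=0 t=0,i=7
  #.#.#|#  b21=1 t=0,i=5
  #.#..|.  b20=0 t=1,i=8
  #..##|#  b19=1 t=0,i=1
  #..#.|#  b18=1 t=2,i=1
  #...#|.  b17=0 t=2,i=4
  #....|#  b16=1 t=4,i=4
  .####|.  b15=0 t=1,i=0
  .###.|.  b14=0 t=2,i=10
  .##.#|#  b13=1 t=0,i=3
  .##..|#  b12=1 t=0,i=11
  .#.##|#  b11=1 t=0,i=6
  .#.#.|#  b10=1 t=8,i=3
  .#..#|#  b9=1 t=1,i=9
  .#...|#  b8=1 t=2,i=3
  ..###|#  b7=1 t=1,i=11
  ..##.|#  b6=1 t=0,i=2
  ..#.#|.  b5=0 t=4,i=8
  ..#..|#  b4=1 t=2,i=2
  ...##|#  b3=1 t=5,i=2
  ...#.|#  b2=1 t=2,i=5
  ....#|#  b1=1 t=4,i=6
  .....|.  b0=0 t=4,i=5
  bits 01000010001011010011111111011110 = 1110261726

1110261726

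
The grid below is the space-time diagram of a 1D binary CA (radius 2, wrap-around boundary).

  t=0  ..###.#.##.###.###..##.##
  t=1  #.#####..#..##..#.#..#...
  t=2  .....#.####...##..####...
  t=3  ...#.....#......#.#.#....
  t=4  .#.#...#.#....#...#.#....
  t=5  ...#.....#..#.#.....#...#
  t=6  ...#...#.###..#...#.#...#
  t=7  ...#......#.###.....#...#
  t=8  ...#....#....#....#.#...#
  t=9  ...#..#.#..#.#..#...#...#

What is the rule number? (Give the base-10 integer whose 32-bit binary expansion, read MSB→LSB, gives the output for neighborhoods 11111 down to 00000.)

  [31] ##### => .  t=1,i=4
  [30] ####. => #  t=1,i=5
  [29] ###.# => #  t=0,i=4
  [28] ###.. => .  t=0,i=17
  [27] ##.## => .  t=0,i=10
  [26] ##.#. => #  t=0,i=5
  [25] ##..# => #  t=0,i=0
  [24] ##... => .  t=2,i=11
  [23] #.### => .  t=0,i=11
  [22] #.##. => .  t=0,i=8
  [21] #.#.# => #  t=0,i=6
  [20] #.#.. => #  t=1,i=18
  [19] #..## => .  t=0,i=1
  [18] #..#. => #  t=1,i=8
  [17] #...# => .  t=1,i=23
  [16] #.... => .  t=2,i=23
  [15] .#### => .  t=1,i=3
  [14] .###. => #  t=0,i=3
  [13] .##.# => #  t=0,i=9
  [12] .##.. => .  t=0,i=24
  [11] .#.## => .  t=0,i=7
  [10] .#.#. => .  t=1,i=17
  [9] .#..# => #  t=1,i=10
  [8] .#... => .  t=1,i=22
  [7] ..### => #  t=0,i=2
  [6] ..##. => .  t=0,i=20
  [5] ..#.# => .  t=1,i=0
  [4] ..#.. => #  t=1,i=9
  [3] ...## => .  t=2,i=13
  [2] ...#. => .  t=1,i=24
  [1] ....# => #  t=2,i=3
  [0] ..... => .  t=2,i=0
  bits 01100110001101000110001010010010 = 1714709138

1714709138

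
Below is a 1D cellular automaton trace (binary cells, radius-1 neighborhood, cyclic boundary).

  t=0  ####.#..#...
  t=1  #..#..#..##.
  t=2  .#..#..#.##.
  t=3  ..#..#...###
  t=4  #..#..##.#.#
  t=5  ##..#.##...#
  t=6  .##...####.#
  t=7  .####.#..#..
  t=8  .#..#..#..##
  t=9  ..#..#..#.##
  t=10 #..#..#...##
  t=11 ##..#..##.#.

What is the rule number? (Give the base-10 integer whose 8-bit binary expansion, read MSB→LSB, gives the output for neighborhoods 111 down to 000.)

  nb ###: next=.  (t=0,i=1, bit7=0)
  nb ##.: next=#  (t=0,i=3, bit6=1)
  nb #.#: next=.  (t=0,i=4, bit5=0)
  nb #..: next=#  (t=0,i=6, bit4=1)
  nb .##: next=#  (t=0,i=0, bit3=1)
  nb .#.: next=.  (t=0,i=5, bit2=0)
  nb ..#: next=.  (t=0,i=7, bit1=0)
  nb ...: next=#  (t=0,i=10, bit0=1)
  bits 01011001 = 89

89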